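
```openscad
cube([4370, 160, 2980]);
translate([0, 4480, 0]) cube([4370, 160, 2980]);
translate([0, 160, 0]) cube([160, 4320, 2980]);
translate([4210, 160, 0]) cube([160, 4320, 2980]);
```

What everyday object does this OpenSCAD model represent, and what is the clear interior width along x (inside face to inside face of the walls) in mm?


A house (or room) frame. The interior width is 4050 mm.

Four 2980 mm walls enclosing a rectangle with no floor or roof — a room or house frame. Outside width is 4370 mm and wall thickness is 160 mm, so the interior width is 4370 − 2 × 160 = 4050 mm.


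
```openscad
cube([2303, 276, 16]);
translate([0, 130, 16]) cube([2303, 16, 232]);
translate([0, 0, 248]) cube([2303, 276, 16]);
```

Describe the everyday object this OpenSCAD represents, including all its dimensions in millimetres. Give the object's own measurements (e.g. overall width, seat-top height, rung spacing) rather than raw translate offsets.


An I-beam lying along x, 2303 mm long. Overall section height 264 mm. Two flanges 276 mm wide (y) and 16 mm thick, one on the floor and one at the top; a web 16 mm thick runs between them, centred on the flange width.


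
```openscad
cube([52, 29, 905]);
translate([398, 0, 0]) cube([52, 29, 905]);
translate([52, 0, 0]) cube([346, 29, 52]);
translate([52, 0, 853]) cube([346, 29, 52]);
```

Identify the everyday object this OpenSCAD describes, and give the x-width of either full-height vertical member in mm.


A picture frame. The border width is 52 mm.

Four thin pieces enclosing a rectangular opening — a picture frame. The two full-height stiles are 905 mm tall; the top rail sits at z = 853 and is 52 mm tall, so the border above the opening is 905 − 853 = 52 mm, matching the stile x-width.


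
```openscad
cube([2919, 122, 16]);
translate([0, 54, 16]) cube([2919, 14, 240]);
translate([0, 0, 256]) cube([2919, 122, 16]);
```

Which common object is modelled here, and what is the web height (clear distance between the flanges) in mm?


An I-beam. The web height is 240 mm.

Two wide flanges with a thin centred web — an I-beam. Overall 272 mm minus two 16 mm flanges gives a web of 272 − 2·16 = 240 mm.


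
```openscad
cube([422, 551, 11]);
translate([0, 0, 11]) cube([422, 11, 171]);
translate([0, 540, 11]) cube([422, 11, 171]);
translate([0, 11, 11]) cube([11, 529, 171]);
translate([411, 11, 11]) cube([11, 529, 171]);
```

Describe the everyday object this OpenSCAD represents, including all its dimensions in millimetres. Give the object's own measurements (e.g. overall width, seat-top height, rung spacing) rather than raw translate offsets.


An open-topped rectangular box: outside dimensions 422×551×182 mm, with a uniform wall and base thickness of 11 mm. The base is a full 422×551 slab on the floor; four walls sit on top of the base. The front and back walls (the −y and +y sides) span the full width; the two side walls fit between them.


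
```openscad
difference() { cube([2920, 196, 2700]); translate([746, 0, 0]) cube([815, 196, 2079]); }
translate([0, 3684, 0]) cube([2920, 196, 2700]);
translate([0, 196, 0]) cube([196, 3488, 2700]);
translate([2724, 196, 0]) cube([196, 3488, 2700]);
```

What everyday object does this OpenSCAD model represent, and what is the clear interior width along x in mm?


A single room. The interior width is 2528 mm.

Four walls enclosing a rectangle with a door in the front wall — a room. Outside width 2920 minus two 196 mm walls gives 2528 mm.


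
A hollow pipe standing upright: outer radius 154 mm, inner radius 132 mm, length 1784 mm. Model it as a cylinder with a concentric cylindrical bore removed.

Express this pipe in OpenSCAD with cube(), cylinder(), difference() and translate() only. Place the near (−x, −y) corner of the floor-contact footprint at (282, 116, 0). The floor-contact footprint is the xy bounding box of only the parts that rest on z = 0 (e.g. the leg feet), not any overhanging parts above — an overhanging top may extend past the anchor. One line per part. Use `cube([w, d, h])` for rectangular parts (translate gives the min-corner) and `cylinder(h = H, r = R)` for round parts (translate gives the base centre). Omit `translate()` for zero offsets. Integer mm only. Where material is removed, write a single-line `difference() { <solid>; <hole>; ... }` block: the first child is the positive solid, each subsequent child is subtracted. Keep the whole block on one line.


difference() { translate([436, 270, 0]) cylinder(h = 1784, r = 154); translate([436, 270, 0]) cylinder(h = 1784, r = 132); }


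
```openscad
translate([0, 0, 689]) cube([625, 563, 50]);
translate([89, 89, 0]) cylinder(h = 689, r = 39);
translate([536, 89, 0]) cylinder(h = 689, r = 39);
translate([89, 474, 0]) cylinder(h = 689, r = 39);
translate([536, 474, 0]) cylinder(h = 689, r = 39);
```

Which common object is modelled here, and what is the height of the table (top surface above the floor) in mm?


A table. The table height is 739 mm.

A 625×563×50 slab sits at z = 689 on four Ø78 mm round legs — a table. The top surface is at 689 + 50 = 739 mm.


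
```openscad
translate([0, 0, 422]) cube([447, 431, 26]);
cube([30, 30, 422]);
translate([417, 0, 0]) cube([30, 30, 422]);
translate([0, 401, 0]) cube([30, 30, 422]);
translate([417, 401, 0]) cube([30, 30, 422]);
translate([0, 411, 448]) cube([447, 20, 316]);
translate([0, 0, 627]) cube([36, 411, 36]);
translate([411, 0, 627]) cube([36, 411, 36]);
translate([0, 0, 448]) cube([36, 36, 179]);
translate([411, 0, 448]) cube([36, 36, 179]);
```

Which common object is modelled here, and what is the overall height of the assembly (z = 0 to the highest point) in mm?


A chair. The overall height is 764 mm.

A slab on four corner posts with a tall panel at the back — a chair. The seat slab sits at z = 422 with thickness 26, and the 316 mm backrest starts at the seat top, so the overall height is 422 + 26 + 316 = 764 mm.


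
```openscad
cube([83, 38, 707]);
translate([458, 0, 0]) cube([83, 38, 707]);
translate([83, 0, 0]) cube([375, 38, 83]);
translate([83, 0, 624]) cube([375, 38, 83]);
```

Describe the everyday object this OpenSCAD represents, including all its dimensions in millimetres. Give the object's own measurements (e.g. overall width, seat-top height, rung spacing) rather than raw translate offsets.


A rectangular picture frame lying in the x–z plane (depth along y). The opening is 375 mm wide (x) by 541 mm tall (z), surrounded by a border 83 mm wide on all four sides. The frame is 38 mm deep and is made of two full-height vertical stiles with two horizontal rails fitted between them.


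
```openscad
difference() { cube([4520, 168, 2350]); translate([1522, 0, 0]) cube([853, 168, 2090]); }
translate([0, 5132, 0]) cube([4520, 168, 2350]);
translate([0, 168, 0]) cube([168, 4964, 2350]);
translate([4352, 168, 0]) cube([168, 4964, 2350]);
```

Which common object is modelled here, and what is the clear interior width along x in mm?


A single room. The interior width is 4184 mm.

Four walls enclosing a rectangle with a door in the front wall — a room. Outside width 4520 minus two 168 mm walls gives 4184 mm.


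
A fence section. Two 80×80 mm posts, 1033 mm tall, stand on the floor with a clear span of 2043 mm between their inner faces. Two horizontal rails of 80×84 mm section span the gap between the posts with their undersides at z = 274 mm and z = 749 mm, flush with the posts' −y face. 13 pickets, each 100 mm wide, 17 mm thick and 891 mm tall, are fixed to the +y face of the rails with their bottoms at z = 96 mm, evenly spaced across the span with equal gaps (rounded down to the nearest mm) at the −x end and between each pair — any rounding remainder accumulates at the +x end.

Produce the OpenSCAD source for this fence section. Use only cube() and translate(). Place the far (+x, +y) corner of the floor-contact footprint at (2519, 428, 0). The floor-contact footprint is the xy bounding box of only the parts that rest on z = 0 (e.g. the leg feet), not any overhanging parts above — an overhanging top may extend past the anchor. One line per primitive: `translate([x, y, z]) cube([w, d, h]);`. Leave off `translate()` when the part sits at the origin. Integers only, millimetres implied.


translate([316, 348, 0]) cube([80, 80, 1033]);
translate([2439, 348, 0]) cube([80, 80, 1033]);
translate([396, 348, 274]) cube([2043, 80, 84]);
translate([396, 348, 749]) cube([2043, 80, 84]);
translate([449, 428, 96]) cube([100, 17, 891]);
translate([602, 428, 96]) cube([100, 17, 891]);
translate([755, 428, 96]) cube([100, 17, 891]);
translate([908, 428, 96]) cube([100, 17, 891]);
translate([1061, 428, 96]) cube([100, 17, 891]);
translate([1214, 428, 96]) cube([100, 17, 891]);
translate([1367, 428, 96]) cube([100, 17, 891]);
translate([1520, 428, 96]) cube([100, 17, 891]);
translate([1673, 428, 96]) cube([100, 17, 891]);
translate([1826, 428, 96]) cube([100, 17, 891]);
translate([1979, 428, 96]) cube([100, 17, 891]);
translate([2132, 428, 96]) cube([100, 17, 891]);
translate([2285, 428, 96]) cube([100, 17, 891]);


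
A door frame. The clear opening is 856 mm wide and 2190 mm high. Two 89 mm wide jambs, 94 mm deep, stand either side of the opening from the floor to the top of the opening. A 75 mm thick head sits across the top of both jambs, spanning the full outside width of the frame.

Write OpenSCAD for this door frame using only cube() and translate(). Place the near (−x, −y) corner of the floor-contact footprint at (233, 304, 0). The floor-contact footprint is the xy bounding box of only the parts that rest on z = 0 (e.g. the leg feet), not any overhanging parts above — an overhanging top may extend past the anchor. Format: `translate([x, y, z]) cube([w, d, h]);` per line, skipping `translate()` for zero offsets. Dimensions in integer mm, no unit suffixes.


translate([233, 304, 0]) cube([89, 94, 2190]);
translate([1178, 304, 0]) cube([89, 94, 2190]);
translate([233, 304, 2190]) cube([1034, 94, 75]);


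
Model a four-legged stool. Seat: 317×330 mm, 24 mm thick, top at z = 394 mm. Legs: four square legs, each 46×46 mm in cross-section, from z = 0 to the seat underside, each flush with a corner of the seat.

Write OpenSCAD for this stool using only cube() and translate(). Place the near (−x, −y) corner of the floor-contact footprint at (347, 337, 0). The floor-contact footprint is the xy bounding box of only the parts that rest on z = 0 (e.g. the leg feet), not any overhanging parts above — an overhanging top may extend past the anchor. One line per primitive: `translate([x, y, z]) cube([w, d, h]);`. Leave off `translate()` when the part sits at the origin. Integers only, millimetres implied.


translate([347, 337, 370]) cube([317, 330, 24]);
translate([347, 337, 0]) cube([46, 46, 370]);
translate([618, 337, 0]) cube([46, 46, 370]);
translate([347, 621, 0]) cube([46, 46, 370]);
translate([618, 621, 0]) cube([46, 46, 370]);


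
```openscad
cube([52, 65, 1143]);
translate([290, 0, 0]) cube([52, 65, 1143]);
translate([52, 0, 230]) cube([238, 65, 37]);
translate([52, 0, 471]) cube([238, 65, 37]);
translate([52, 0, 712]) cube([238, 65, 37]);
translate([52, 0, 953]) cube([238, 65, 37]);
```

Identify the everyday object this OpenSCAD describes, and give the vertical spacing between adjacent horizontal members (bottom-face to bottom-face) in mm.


A ladder. The rung spacing is 241 mm.

Two tall 52×65 posts with 4 short bars between them — a ladder. Adjacent rungs sit at z = 230 and z = 471, so the spacing is 471 − 230 = 241 mm.


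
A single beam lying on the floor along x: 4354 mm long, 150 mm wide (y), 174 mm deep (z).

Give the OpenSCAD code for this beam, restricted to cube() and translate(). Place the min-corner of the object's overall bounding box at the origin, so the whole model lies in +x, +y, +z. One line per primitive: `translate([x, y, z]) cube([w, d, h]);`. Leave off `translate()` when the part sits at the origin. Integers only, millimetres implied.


cube([4354, 150, 174]);


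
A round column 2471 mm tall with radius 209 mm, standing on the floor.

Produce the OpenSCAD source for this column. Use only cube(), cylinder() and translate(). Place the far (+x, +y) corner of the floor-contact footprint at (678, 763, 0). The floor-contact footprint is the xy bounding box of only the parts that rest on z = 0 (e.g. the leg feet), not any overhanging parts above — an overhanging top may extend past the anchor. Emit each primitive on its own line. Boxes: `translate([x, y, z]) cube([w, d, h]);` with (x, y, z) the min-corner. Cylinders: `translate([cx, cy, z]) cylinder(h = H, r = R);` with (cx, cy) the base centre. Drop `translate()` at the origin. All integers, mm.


translate([469, 554, 0]) cylinder(h = 2471, r = 209);


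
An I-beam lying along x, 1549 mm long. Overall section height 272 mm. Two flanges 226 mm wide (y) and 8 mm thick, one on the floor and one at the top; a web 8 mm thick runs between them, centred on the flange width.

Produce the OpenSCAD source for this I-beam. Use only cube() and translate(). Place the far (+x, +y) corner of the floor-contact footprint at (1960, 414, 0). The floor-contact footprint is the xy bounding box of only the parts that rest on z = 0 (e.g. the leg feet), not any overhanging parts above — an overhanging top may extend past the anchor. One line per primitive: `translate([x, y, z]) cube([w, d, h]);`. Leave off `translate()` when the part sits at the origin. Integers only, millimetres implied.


translate([411, 188, 0]) cube([1549, 226, 8]);
translate([411, 297, 8]) cube([1549, 8, 256]);
translate([411, 188, 264]) cube([1549, 226, 8]);


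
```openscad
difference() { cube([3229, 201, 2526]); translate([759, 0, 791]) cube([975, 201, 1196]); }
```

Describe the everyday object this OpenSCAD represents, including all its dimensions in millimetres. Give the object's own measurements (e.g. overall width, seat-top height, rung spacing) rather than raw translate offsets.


A wall 3229 mm long (x), 201 mm thick (y), 2526 mm tall, with a rectangular window opening cut through it. The opening is 975 mm wide and 1196 mm tall; its sill is at z = 791 mm and its near (−x) edge is 759 mm from the wall's −x end. The opening passes through the full wall thickness.


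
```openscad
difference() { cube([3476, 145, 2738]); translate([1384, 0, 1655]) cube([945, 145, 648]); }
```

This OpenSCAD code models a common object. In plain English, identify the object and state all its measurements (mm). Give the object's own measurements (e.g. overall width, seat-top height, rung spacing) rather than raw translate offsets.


A wall 3476 mm long (x), 145 mm thick (y), 2738 mm tall, with a rectangular window opening cut through it. The opening is 945 mm wide and 648 mm tall; its sill is at z = 1655 mm and its near (−x) edge is 1384 mm from the wall's −x end. The opening passes through the full wall thickness.


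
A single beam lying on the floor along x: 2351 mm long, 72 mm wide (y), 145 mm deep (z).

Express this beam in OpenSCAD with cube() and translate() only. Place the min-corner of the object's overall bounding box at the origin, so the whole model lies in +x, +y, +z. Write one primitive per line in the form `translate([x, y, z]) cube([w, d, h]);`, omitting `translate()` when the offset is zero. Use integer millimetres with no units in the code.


cube([2351, 72, 145]);


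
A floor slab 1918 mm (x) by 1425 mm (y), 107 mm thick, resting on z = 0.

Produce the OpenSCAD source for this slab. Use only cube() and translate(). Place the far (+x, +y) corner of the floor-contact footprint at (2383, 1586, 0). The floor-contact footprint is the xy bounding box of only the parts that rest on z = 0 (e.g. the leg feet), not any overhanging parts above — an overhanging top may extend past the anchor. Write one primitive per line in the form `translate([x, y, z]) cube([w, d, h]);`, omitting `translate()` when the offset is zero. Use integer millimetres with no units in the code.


translate([465, 161, 0]) cube([1918, 1425, 107]);


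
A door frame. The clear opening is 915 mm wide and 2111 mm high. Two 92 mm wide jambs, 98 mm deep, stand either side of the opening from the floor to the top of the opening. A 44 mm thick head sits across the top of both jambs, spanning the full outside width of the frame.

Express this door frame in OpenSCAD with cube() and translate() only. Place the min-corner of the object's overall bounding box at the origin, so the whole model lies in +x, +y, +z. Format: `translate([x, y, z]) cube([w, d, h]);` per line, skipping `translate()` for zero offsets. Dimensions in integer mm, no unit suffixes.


cube([92, 98, 2111]);
translate([1007, 0, 0]) cube([92, 98, 2111]);
translate([0, 0, 2111]) cube([1099, 98, 44]);


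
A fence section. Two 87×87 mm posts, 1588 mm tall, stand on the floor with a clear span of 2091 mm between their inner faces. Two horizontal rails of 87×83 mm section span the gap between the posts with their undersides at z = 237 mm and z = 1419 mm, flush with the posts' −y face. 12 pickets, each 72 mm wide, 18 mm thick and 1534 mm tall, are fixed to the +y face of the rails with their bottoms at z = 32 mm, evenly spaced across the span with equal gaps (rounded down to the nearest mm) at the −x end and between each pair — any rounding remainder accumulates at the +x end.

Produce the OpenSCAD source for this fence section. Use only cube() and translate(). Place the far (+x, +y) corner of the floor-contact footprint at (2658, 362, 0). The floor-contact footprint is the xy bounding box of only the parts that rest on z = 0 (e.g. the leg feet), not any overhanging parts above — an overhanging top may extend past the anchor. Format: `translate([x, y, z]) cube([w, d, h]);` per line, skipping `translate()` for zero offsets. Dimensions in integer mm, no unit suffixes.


translate([393, 275, 0]) cube([87, 87, 1588]);
translate([2571, 275, 0]) cube([87, 87, 1588]);
translate([480, 275, 237]) cube([2091, 87, 83]);
translate([480, 275, 1419]) cube([2091, 87, 83]);
translate([574, 362, 32]) cube([72, 18, 1534]);
translate([740, 362, 32]) cube([72, 18, 1534]);
translate([906, 362, 32]) cube([72, 18, 1534]);
translate([1072, 362, 32]) cube([72, 18, 1534]);
translate([1238, 362, 32]) cube([72, 18, 1534]);
translate([1404, 362, 32]) cube([72, 18, 1534]);
translate([1570, 362, 32]) cube([72, 18, 1534]);
translate([1736, 362, 32]) cube([72, 18, 1534]);
translate([1902, 362, 32]) cube([72, 18, 1534]);
translate([2068, 362, 32]) cube([72, 18, 1534]);
translate([2234, 362, 32]) cube([72, 18, 1534]);
translate([2400, 362, 32]) cube([72, 18, 1534]);


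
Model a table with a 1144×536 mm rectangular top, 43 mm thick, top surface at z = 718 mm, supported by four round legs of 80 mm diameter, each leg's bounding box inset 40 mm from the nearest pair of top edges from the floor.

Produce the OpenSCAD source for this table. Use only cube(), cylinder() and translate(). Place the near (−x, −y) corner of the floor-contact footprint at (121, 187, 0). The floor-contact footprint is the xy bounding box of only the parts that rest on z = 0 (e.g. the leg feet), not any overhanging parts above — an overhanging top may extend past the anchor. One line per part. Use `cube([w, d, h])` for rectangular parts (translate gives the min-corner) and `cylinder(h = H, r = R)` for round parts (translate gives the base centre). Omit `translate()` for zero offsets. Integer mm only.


translate([81, 147, 675]) cube([1144, 536, 43]);
translate([161, 227, 0]) cylinder(h = 675, r = 40);
translate([1145, 227, 0]) cylinder(h = 675, r = 40);
translate([161, 603, 0]) cylinder(h = 675, r = 40);
translate([1145, 603, 0]) cylinder(h = 675, r = 40);


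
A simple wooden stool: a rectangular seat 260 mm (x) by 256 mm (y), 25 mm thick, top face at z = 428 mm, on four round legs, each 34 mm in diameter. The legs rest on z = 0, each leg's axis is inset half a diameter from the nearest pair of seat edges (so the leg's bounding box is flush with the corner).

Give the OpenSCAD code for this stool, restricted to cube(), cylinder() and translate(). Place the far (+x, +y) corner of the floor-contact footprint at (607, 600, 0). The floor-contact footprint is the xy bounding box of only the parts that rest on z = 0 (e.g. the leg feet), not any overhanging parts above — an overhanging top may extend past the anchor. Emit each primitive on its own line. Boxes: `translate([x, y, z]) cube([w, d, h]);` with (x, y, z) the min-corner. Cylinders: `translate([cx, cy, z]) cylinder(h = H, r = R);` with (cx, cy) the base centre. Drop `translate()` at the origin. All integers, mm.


translate([347, 344, 403]) cube([260, 256, 25]);
translate([364, 361, 0]) cylinder(h = 403, r = 17);
translate([590, 361, 0]) cylinder(h = 403, r = 17);
translate([364, 583, 0]) cylinder(h = 403, r = 17);
translate([590, 583, 0]) cylinder(h = 403, r = 17);


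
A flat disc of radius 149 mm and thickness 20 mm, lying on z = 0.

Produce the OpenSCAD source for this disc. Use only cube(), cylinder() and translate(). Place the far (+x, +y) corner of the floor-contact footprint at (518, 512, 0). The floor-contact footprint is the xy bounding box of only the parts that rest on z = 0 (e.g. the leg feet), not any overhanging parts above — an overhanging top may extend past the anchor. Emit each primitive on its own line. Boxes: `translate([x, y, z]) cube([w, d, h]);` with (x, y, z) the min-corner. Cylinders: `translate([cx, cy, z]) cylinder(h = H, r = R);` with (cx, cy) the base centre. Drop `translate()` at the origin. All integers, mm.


translate([369, 363, 0]) cylinder(h = 20, r = 149);


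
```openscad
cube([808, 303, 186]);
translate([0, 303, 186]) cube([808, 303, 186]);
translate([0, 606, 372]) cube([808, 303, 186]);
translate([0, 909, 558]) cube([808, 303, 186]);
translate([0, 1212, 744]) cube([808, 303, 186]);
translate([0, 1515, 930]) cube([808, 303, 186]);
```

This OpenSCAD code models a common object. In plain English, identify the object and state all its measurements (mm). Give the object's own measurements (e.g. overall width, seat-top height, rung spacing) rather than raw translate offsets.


A straight staircase of 6 solid steps. Each step is 808 mm wide (x), 303 mm deep (y, the going) and 186 mm tall (the rise). The first step rests on the floor; each subsequent step sits one going further in +y and one rise higher in +z, directly behind and above the previous step with no overlap.


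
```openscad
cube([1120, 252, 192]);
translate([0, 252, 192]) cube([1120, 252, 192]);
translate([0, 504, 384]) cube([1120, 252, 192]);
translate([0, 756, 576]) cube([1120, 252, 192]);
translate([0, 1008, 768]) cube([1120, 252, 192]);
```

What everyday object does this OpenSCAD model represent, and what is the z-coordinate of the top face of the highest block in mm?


A staircase. The total rise is 960 mm.

5 identical blocks, each offset up and back from the previous — a staircase. Each step is 192 mm tall and there are 5 of them, so the total rise is 5 × 192 = 960 mm.


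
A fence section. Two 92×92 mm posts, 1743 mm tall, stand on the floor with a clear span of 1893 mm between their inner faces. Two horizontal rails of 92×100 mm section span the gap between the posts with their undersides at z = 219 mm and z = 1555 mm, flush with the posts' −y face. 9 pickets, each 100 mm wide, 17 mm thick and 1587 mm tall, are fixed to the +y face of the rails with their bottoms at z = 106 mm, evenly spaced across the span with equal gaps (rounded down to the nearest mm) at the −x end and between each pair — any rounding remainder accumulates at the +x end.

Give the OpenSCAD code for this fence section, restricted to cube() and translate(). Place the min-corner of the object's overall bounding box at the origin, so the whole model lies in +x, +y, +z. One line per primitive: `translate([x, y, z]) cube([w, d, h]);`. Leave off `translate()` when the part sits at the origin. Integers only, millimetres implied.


cube([92, 92, 1743]);
translate([1985, 0, 0]) cube([92, 92, 1743]);
translate([92, 0, 219]) cube([1893, 92, 100]);
translate([92, 0, 1555]) cube([1893, 92, 100]);
translate([191, 92, 106]) cube([100, 17, 1587]);
translate([390, 92, 106]) cube([100, 17, 1587]);
translate([589, 92, 106]) cube([100, 17, 1587]);
translate([788, 92, 106]) cube([100, 17, 1587]);
translate([987, 92, 106]) cube([100, 17, 1587]);
translate([1186, 92, 106]) cube([100, 17, 1587]);
translate([1385, 92, 106]) cube([100, 17, 1587]);
translate([1584, 92, 106]) cube([100, 17, 1587]);
translate([1783, 92, 106]) cube([100, 17, 1587]);


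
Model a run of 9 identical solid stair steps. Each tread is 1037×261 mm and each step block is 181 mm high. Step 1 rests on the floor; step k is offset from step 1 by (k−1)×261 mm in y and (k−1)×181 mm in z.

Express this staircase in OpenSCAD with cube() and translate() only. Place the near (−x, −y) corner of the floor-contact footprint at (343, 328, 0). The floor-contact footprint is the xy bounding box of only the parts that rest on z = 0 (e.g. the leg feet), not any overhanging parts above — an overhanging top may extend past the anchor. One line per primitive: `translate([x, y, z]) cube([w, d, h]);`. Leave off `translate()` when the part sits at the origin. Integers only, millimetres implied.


translate([343, 328, 0]) cube([1037, 261, 181]);
translate([343, 589, 181]) cube([1037, 261, 181]);
translate([343, 850, 362]) cube([1037, 261, 181]);
translate([343, 1111, 543]) cube([1037, 261, 181]);
translate([343, 1372, 724]) cube([1037, 261, 181]);
translate([343, 1633, 905]) cube([1037, 261, 181]);
translate([343, 1894, 1086]) cube([1037, 261, 181]);
translate([343, 2155, 1267]) cube([1037, 261, 181]);
translate([343, 2416, 1448]) cube([1037, 261, 181]);


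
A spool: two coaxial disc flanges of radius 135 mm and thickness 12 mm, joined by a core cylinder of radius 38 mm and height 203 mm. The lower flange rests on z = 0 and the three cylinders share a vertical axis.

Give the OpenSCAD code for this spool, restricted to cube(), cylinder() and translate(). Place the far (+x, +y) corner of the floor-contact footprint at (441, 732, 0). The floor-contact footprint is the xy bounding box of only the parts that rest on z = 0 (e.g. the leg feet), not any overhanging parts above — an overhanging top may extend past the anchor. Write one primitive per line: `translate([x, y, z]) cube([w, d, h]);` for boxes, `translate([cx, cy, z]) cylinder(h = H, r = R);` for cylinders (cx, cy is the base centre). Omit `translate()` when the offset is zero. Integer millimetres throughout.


translate([306, 597, 0]) cylinder(h = 12, r = 135);
translate([306, 597, 12]) cylinder(h = 203, r = 38);
translate([306, 597, 215]) cylinder(h = 12, r = 135);


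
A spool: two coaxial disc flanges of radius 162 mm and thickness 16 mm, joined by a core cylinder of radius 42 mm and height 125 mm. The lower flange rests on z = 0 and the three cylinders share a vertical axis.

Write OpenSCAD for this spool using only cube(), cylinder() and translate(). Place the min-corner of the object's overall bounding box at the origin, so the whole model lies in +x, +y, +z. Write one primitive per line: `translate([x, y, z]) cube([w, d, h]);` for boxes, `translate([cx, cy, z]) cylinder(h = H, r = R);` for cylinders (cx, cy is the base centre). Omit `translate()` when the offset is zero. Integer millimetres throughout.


translate([162, 162, 0]) cylinder(h = 16, r = 162);
translate([162, 162, 16]) cylinder(h = 125, r = 42);
translate([162, 162, 141]) cylinder(h = 16, r = 162);


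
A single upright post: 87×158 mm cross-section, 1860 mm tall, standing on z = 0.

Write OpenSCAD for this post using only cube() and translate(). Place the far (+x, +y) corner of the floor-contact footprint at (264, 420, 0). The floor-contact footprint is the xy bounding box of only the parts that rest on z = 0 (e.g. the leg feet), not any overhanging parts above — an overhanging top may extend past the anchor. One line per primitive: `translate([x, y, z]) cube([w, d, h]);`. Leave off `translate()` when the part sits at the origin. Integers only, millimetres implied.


translate([177, 262, 0]) cube([87, 158, 1860]);


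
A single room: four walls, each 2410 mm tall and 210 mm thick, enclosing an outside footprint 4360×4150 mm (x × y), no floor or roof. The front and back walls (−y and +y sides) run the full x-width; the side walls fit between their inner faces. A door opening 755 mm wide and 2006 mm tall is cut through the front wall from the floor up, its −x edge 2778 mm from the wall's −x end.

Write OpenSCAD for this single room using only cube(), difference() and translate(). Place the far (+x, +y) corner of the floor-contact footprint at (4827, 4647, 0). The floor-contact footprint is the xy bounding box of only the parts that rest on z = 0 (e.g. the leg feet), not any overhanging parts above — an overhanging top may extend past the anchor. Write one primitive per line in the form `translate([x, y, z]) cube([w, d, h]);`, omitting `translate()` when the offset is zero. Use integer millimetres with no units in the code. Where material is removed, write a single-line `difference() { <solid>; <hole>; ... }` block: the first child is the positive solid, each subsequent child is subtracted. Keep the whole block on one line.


difference() { translate([467, 497, 0]) cube([4360, 210, 2410]); translate([3245, 497, 0]) cube([755, 210, 2006]); }
translate([467, 4437, 0]) cube([4360, 210, 2410]);
translate([467, 707, 0]) cube([210, 3730, 2410]);
translate([4617, 707, 0]) cube([210, 3730, 2410]);


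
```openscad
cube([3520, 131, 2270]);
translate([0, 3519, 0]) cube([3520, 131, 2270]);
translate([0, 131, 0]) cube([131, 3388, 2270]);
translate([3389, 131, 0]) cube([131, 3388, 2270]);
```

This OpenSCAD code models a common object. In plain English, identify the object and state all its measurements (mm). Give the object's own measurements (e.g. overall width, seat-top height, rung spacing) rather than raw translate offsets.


The wall frame of a small rectangular building: four walls, each 2270 mm tall and 131 mm thick, enclosing a footprint 3520 mm (x) by 3650 mm (y) outside-to-outside, with no floor or roof. The front and back walls (the −y and +y sides) span the full width; the two side walls fit between them.


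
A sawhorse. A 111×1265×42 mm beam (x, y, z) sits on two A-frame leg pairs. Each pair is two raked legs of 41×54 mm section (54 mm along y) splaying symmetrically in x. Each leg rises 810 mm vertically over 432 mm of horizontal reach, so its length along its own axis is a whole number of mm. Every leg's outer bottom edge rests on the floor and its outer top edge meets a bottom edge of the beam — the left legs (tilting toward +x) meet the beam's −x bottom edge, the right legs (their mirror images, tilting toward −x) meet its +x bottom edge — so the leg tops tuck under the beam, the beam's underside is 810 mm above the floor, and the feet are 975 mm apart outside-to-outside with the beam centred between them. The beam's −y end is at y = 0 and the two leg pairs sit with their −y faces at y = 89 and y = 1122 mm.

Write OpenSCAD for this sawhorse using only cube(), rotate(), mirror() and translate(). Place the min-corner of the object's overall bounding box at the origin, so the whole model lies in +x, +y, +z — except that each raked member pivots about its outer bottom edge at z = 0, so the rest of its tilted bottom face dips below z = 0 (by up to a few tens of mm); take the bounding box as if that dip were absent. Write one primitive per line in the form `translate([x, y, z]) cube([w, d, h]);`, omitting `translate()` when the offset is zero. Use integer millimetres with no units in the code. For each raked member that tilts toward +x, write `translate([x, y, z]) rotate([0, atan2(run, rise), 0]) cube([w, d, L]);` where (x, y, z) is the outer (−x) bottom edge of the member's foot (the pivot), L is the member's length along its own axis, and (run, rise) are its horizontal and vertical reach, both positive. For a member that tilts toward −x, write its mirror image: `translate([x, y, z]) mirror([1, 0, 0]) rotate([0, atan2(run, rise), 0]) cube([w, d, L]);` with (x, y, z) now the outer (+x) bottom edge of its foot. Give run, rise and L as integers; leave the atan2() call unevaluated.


translate([432, 0, 810]) cube([111, 1265, 42]);
translate([0, 89, 0]) rotate([0, atan2(432, 810), 0]) cube([41, 54, 918]);
translate([975, 89, 0]) mirror([1, 0, 0]) rotate([0, atan2(432, 810), 0]) cube([41, 54, 918]);
translate([0, 1122, 0]) rotate([0, atan2(432, 810), 0]) cube([41, 54, 918]);
translate([975, 1122, 0]) mirror([1, 0, 0]) rotate([0, atan2(432, 810), 0]) cube([41, 54, 918]);


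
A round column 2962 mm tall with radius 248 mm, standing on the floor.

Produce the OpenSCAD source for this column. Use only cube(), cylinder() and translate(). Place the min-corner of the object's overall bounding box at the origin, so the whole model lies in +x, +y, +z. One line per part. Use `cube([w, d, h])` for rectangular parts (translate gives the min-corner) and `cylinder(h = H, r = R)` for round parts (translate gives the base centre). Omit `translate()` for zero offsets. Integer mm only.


translate([248, 248, 0]) cylinder(h = 2962, r = 248);


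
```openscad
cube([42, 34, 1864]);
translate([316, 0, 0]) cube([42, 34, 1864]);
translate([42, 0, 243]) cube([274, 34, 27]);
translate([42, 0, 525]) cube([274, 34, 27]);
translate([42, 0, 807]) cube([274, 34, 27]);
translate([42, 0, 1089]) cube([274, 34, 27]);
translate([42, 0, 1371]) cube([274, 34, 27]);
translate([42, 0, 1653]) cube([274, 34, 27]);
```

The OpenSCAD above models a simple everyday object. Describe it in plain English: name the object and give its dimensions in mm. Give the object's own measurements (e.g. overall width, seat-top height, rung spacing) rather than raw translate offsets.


A straight ladder. Two 42×34 mm vertical rails, 1864 mm tall, stand 358 mm apart (outside-to-outside) with their front faces coplanar on the −y side. 6 rungs, each 34 mm deep and 27 mm tall, span between the inner faces of the rails, front faces flush with the rails. The lowest rung's underside is at z = 243 mm and rungs are spaced 282 mm apart (underside to underside).


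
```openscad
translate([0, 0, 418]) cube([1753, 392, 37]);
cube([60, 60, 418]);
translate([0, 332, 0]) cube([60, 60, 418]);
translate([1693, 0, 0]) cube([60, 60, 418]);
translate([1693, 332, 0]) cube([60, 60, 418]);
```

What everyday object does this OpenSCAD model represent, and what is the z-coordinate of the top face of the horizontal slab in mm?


A bench. The seat-top height is 455 mm.

A long slab on four corner posts — a bench. The slab sits at z = 418 with thickness 37, so the top is 418 + 37 = 455 mm.


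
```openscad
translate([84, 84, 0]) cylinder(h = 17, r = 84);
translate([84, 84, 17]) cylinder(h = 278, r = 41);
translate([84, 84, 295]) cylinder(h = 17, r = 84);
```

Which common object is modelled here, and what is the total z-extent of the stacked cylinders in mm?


A spool. The overall height is 312 mm.

Three coaxial cylinders, large–small–large — a spool. Two 17 mm flanges and a 278 mm core give 17 + 278 + 17 = 312 mm.


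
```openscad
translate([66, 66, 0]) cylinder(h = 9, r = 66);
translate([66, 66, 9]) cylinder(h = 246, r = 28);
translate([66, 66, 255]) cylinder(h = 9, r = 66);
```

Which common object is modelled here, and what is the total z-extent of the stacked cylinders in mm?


A spool. The overall height is 264 mm.

Three coaxial cylinders, large–small–large — a spool. Two 9 mm flanges and a 246 mm core give 9 + 246 + 9 = 264 mm.


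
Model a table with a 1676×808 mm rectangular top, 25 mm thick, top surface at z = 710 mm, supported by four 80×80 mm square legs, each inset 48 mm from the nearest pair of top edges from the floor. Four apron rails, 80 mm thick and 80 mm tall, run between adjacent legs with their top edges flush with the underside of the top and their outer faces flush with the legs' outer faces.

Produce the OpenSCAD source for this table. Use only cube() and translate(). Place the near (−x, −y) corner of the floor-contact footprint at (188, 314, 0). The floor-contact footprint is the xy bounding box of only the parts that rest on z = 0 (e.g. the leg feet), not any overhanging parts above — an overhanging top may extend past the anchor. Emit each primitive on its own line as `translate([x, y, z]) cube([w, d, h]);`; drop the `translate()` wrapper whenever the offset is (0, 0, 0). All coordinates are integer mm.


translate([140, 266, 685]) cube([1676, 808, 25]);
translate([188, 314, 0]) cube([80, 80, 685]);
translate([1688, 314, 0]) cube([80, 80, 685]);
translate([188, 946, 0]) cube([80, 80, 685]);
translate([1688, 946, 0]) cube([80, 80, 685]);
translate([268, 314, 605]) cube([1420, 80, 80]);
translate([268, 946, 605]) cube([1420, 80, 80]);
translate([188, 394, 605]) cube([80, 552, 80]);
translate([1688, 394, 605]) cube([80, 552, 80]);


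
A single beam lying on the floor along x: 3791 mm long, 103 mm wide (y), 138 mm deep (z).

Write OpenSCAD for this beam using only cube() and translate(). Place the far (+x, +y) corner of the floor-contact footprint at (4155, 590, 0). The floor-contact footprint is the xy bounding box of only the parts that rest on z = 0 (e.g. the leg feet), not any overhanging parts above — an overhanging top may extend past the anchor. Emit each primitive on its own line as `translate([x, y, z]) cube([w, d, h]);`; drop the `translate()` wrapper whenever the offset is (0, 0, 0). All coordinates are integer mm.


translate([364, 487, 0]) cube([3791, 103, 138]);


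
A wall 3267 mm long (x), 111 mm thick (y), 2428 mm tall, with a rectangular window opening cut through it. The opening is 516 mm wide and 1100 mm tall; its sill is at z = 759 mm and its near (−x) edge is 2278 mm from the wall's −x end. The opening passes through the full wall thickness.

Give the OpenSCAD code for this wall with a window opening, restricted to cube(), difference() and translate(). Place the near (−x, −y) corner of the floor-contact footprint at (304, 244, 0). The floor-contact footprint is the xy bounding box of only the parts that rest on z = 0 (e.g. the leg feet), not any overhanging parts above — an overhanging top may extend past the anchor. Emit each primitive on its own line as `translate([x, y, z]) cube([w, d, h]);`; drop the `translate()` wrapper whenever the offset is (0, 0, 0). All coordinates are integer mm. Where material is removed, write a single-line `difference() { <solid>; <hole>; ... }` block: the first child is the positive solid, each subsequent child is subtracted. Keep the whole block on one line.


difference() { translate([304, 244, 0]) cube([3267, 111, 2428]); translate([2582, 244, 759]) cube([516, 111, 1100]); }


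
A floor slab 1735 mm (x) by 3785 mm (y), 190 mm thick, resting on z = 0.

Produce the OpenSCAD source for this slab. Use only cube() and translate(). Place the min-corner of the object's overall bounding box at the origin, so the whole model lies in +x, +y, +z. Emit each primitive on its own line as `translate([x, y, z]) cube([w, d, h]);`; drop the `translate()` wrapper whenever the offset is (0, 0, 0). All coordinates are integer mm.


cube([1735, 3785, 190]);


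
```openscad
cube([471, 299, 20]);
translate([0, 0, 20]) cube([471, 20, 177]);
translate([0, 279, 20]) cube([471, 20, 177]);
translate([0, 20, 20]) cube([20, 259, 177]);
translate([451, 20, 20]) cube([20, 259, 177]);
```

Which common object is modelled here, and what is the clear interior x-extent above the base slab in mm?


An open box. The internal width is 431 mm.

A 471×299 base slab with four walls standing on it — an open box. The base is 471 mm wide and the walls are 20 mm thick, so the internal width is 471 − 2 × 20 = 431 mm.


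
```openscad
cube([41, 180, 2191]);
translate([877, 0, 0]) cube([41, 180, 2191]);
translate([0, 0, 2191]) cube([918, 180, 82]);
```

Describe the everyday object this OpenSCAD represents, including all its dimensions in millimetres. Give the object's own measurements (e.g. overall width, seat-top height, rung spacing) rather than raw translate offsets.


A door frame. The clear opening is 836 mm wide and 2191 mm high. Two 41 mm wide jambs, 180 mm deep, stand either side of the opening from the floor to the top of the opening. A 82 mm thick head sits across the top of both jambs, spanning the full outside width of the frame.
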